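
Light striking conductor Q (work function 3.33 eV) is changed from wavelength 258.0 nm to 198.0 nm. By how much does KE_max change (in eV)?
1.4562 eV

Using Einstein's equation: KE_max = hc/λ - φ

For λ₁ = 258.0 nm:
KE₁ = hc/λ₁ - φ = 4.8056 - 3.33 = 1.4756 eV

For λ₂ = 198.0 nm:
KE₂ = hc/λ₂ - φ = 6.2618 - 3.33 = 2.9318 eV

Change in KE:
ΔKE = KE₂ - KE₁ = 2.9318 - 1.4756 = 1.4562 eV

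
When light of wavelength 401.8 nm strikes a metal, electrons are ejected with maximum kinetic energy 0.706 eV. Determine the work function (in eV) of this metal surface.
2.38 eV

From Einstein's photoelectric equation: KE_max = hf - φ = hc/λ - φ

Rearranging for φ:
φ = hc/λ - KE_max

Calculate photon energy:
E_photon = hc/λ = 3.0857 eV

Therefore:
φ = 3.0857 - 0.706 = 2.38 eV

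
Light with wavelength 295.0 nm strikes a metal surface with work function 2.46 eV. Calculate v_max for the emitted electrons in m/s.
7.8299e+05 m/s

First, find the maximum kinetic energy:
E_photon = hc/λ = 4.2029 eV
KE_max = E_photon - φ = 4.2029 - 2.46 = 1.7429 eV

Convert to Joules: KE_max = 1.7429 × 1.602×10⁻¹⁹ J = 2.7924e-19 J

Then use KE = ½mv² to find velocity:
v = √(2·KE/m) = √(2 × 2.7924e-19 J / 9.109e-31 kg)
v = 7.8299e+05 m/s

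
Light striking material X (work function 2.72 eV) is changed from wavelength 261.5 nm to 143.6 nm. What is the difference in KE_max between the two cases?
3.8927 eV

Using Einstein's equation: KE_max = hc/λ - φ

For λ₁ = 261.5 nm:
KE₁ = hc/λ₁ - φ = 4.7413 - 2.72 = 2.0213 eV

For λ₂ = 143.6 nm:
KE₂ = hc/λ₂ - φ = 8.6340 - 2.72 = 5.9140 eV

Change in KE:
ΔKE = KE₂ - KE₁ = 5.9140 - 2.0213 = 3.8927 eV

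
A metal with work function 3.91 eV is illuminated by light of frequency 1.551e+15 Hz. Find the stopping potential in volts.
2.5044 V

The stopping potential V_s satisfies: eV_s = KE_max

First, find KE_max using Einstein's equation:
E_photon = hf = (6.626×10⁻³⁴ J·s)(1.551e+15 Hz) = 6.4144 eV
KE_max = E_photon - φ = 6.4144 - 3.91 = 2.5044 eV

Since eV_s = KE_max:
V_s = KE_max/e = 2.5044 V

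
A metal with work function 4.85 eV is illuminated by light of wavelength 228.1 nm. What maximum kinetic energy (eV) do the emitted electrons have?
0.5855 eV

Using Einstein's photoelectric equation: KE_max = hf - φ = hc/λ - φ

First, calculate the photon energy:
E_photon = hc/λ = (6.626×10⁻³⁴ J·s)(3×10⁸ m/s) / (228.1×10⁻⁹ m)
E_photon = 5.4355 eV

Then, the maximum kinetic energy:
KE_max = E_photon - φ = 5.4355 eV - 4.85 eV = 0.5855 eV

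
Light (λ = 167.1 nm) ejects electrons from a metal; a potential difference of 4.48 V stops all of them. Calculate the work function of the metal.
2.94 eV

The stopping potential gives the maximum kinetic energy: KE_max = eV_s = 4.48 eV

From Einstein's photoelectric equation: KE_max = hc/λ - φ
Rearranging: φ = hc/λ - KE_max

Calculate photon energy:
E_photon = hc/λ = (6.626×10⁻³⁴ J·s)(3×10⁸ m/s) / (167.1×10⁻⁹ m) = 7.4198 eV

Therefore:
φ = 7.4198 - 4.48 = 2.94 eV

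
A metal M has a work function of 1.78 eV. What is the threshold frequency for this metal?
4.3040e+14 Hz

The threshold frequency is when the photon energy equals the work function:
hf₀ = φ

Solving for f₀:
f₀ = φ/h = (1.78 eV × 1.602×10⁻¹⁹ J/eV) / (6.626×10⁻³⁴ J·s)
f₀ = 4.3040e+14 Hz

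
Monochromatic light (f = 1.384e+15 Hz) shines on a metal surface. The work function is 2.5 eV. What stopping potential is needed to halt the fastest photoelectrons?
3.2238 V

The stopping potential V_s satisfies: eV_s = KE_max

First, find KE_max using Einstein's equation:
E_photon = hf = (6.626×10⁻³⁴ J·s)(1.384e+15 Hz) = 5.7238 eV
KE_max = E_photon - φ = 5.7238 - 2.5 = 3.2238 eV

Since eV_s = KE_max:
V_s = KE_max/e = 3.2238 V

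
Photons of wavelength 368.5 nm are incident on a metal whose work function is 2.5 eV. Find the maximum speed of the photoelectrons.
5.5147e+05 m/s

First, find the maximum kinetic energy:
E_photon = hc/λ = 3.3646 eV
KE_max = E_photon - φ = 3.3646 - 2.5 = 0.8646 eV

Convert to Joules: KE_max = 0.8646 × 1.602×10⁻¹⁹ J = 1.3852e-19 J

Then use KE = ½mv² to find velocity:
v = √(2·KE/m) = √(2 × 1.3852e-19 J / 9.109e-31 kg)
v = 5.5147e+05 m/s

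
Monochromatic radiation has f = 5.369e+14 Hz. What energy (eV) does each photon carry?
2.2204 eV

Using E = hf:

E = hf = (6.626×10⁻³⁴ J·s)(5.369e+14 Hz)
E = 2.2204 eV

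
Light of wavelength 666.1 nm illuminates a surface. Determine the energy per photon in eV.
1.8613 eV

Using E = hf = hc/λ:

E = hc/λ = (6.626×10⁻³⁴ J·s)(3×10⁸ m/s) / (666.1×10⁻⁹ m)
E = 1.8613 eV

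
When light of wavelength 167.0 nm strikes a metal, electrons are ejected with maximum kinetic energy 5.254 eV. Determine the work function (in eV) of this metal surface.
2.17 eV

From Einstein's photoelectric equation: KE_max = hf - φ = hc/λ - φ

Rearranging for φ:
φ = hc/λ - KE_max

Calculate photon energy:
E_photon = hc/λ = 7.4242 eV

Therefore:
φ = 7.4242 - 5.254 = 2.17 eV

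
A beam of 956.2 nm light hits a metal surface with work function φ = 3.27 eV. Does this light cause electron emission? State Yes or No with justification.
No

For photoemission, the photon energy must exceed the work function.

Photon energy: E = hc/λ = 1.2966 eV
Work function: φ = 3.27 eV

Since E_photon (1.2966 eV) < φ (3.27 eV), photoemission will NOT occur.
The threshold wavelength is λ₀ = hc/φ = 379.2 nm.
Since 956.2 nm > 379.2 nm, the photons lack sufficient energy.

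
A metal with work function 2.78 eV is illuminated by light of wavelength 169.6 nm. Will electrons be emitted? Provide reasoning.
Yes

For photoemission, the photon energy must exceed the work function.

Photon energy: E = hc/λ = 7.3104 eV
Work function: φ = 2.78 eV

Since E_photon (7.3104 eV) > φ (2.78 eV), photoemission WILL occur.
The threshold wavelength is λ₀ = hc/φ = 446.0 nm.
Since 169.6 nm < 446.0 nm, the light has sufficient energy.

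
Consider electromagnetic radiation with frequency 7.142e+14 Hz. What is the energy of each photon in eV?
2.9537 eV

Using E = hf:

E = hf = (6.626×10⁻³⁴ J·s)(7.142e+14 Hz)
E = 2.9537 eV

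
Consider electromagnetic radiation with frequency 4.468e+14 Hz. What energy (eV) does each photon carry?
1.8478 eV

Using E = hf:

E = hf = (6.626×10⁻³⁴ J·s)(4.468e+14 Hz)
E = 1.8478 eV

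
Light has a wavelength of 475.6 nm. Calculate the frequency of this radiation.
6.3035e+14 Hz

Using the wave equation: c = fλ

Solving for frequency:
f = c/λ = (3×10⁸ m/s) / (475.6×10⁻⁹ m)
f = 6.3035e+14 Hz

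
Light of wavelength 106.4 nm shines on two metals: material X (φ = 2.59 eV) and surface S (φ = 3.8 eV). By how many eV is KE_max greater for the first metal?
1.2100 eV

Using KE_max = hc/λ - φ for each metal:

Photon energy: E = hc/λ = 11.6527 eV

For material X (φ₁ = 2.59 eV):
KE₁ = E - φ₁ = 11.6527 - 2.59 = 9.0627 eV

For surface S (φ₂ = 3.8 eV):
KE₂ = E - φ₂ = 11.6527 - 3.8 = 7.8527 eV

Difference:
ΔKE = KE₁ - KE₂ = 9.0627 - 7.8527 = 1.2100 eV

Note: The difference equals the difference in work functions: 3.8 - 2.59 = 1.21 eV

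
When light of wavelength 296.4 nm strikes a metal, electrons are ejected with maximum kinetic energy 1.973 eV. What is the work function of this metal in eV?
2.21 eV

From Einstein's photoelectric equation: KE_max = hf - φ = hc/λ - φ

Rearranging for φ:
φ = hc/λ - KE_max

Calculate photon energy:
E_photon = hc/λ = 4.1830 eV

Therefore:
φ = 4.1830 - 1.973 = 2.21 eV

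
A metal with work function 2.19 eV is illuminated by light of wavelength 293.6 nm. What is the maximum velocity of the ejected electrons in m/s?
8.4564e+05 m/s

First, find the maximum kinetic energy:
E_photon = hc/λ = 4.2229 eV
KE_max = E_photon - φ = 4.2229 - 2.19 = 2.0329 eV

Convert to Joules: KE_max = 2.0329 × 1.602×10⁻¹⁹ J = 3.2571e-19 J

Then use KE = ½mv² to find velocity:
v = √(2·KE/m) = √(2 × 3.2571e-19 J / 9.109e-31 kg)
v = 8.4564e+05 m/s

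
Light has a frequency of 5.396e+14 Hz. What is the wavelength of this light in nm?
555.58 nm

Using the wave equation: c = fλ

Solving for wavelength:
λ = c/f = (3×10⁸ m/s) / (5.396e+14 Hz)
λ = 555.58 nm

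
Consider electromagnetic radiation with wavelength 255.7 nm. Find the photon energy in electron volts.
4.8488 eV

Using E = hf = hc/λ:

E = hc/λ = (6.626×10⁻³⁴ J·s)(3×10⁸ m/s) / (255.7×10⁻⁹ m)
E = 4.8488 eV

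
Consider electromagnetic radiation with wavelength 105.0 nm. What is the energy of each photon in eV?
11.8080 eV

Using E = hf = hc/λ:

E = hc/λ = (6.626×10⁻³⁴ J·s)(3×10⁸ m/s) / (105.0×10⁻⁹ m)
E = 11.8080 eV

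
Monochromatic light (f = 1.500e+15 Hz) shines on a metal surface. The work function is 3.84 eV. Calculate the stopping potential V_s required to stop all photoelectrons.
2.3635 V

The stopping potential V_s satisfies: eV_s = KE_max

First, find KE_max using Einstein's equation:
E_photon = hf = (6.626×10⁻³⁴ J·s)(1.500e+15 Hz) = 6.2035 eV
KE_max = E_photon - φ = 6.2035 - 3.84 = 2.3635 eV

Since eV_s = KE_max:
V_s = KE_max/e = 2.3635 V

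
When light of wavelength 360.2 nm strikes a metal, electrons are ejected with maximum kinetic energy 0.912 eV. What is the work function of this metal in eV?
2.53 eV

From Einstein's photoelectric equation: KE_max = hf - φ = hc/λ - φ

Rearranging for φ:
φ = hc/λ - KE_max

Calculate photon energy:
E_photon = hc/λ = 3.4421 eV

Therefore:
φ = 3.4421 - 0.912 = 2.53 eV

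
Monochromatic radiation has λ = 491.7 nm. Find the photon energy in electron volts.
2.5215 eV

Using E = hf = hc/λ:

E = hc/λ = (6.626×10⁻³⁴ J·s)(3×10⁸ m/s) / (491.7×10⁻⁹ m)
E = 2.5215 eV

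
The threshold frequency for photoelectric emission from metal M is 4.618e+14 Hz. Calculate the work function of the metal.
1.91 eV

At the threshold frequency, photon energy equals work function:
φ = hf₀

Calculating:
φ = (6.626×10⁻³⁴ J·s)(4.618e+14 Hz)
φ = 1.91 eV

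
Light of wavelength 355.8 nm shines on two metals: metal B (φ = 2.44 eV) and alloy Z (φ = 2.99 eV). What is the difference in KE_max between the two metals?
0.5500 eV

Using KE_max = hc/λ - φ for each metal:

Photon energy: E = hc/λ = 3.4847 eV

For metal B (φ₁ = 2.44 eV):
KE₁ = E - φ₁ = 3.4847 - 2.44 = 1.0447 eV

For alloy Z (φ₂ = 2.99 eV):
KE₂ = E - φ₂ = 3.4847 - 2.99 = 0.4947 eV

Difference:
ΔKE = KE₁ - KE₂ = 1.0447 - 0.4947 = 0.5500 eV

Note: The difference equals the difference in work functions: 2.99 - 2.44 = 0.55 eV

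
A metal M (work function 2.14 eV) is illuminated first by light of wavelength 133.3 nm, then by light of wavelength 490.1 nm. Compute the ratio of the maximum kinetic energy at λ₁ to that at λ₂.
18.3726

Using Einstein's equation: KE_max = hc/λ - φ

For λ₁ = 133.3 nm:
E₁ = hc/λ₁ = 9.3011 eV
KE₁ = E₁ - φ = 9.3011 - 2.14 = 7.1611 eV

For λ₂ = 490.1 nm:
E₂ = hc/λ₂ = 2.5298 eV
KE₂ = E₂ - φ = 2.5298 - 2.14 = 0.3898 eV

Ratio: KE₁/KE₂ = 7.1611/0.3898 = 18.3726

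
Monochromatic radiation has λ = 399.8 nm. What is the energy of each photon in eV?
3.1012 eV

Using E = hf = hc/λ:

E = hc/λ = (6.626×10⁻³⁴ J·s)(3×10⁸ m/s) / (399.8×10⁻⁹ m)
E = 3.1012 eV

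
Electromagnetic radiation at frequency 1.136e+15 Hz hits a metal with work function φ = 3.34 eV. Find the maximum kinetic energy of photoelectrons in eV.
1.3581 eV

Using Einstein's photoelectric equation: KE_max = hf - φ

First, calculate the photon energy:
E_photon = hf = (6.626×10⁻³⁴ J·s)(1.136e+15 Hz)
E_photon = 4.6981 eV

Then, the maximum kinetic energy:
KE_max = E_photon - φ = 4.6981 eV - 3.34 eV = 1.3581 eV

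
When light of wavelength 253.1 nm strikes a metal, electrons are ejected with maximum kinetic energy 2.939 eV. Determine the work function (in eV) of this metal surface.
1.96 eV

From Einstein's photoelectric equation: KE_max = hf - φ = hc/λ - φ

Rearranging for φ:
φ = hc/λ - KE_max

Calculate photon energy:
E_photon = hc/λ = 4.8986 eV

Therefore:
φ = 4.8986 - 2.939 = 1.96 eV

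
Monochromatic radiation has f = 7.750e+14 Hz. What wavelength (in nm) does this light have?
386.83 nm

Using the wave equation: c = fλ

Solving for wavelength:
λ = c/f = (3×10⁸ m/s) / (7.750e+14 Hz)
λ = 386.83 nm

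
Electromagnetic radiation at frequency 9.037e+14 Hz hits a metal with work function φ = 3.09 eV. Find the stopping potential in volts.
0.6474 V

The stopping potential V_s satisfies: eV_s = KE_max

First, find KE_max using Einstein's equation:
E_photon = hf = (6.626×10⁻³⁴ J·s)(9.037e+14 Hz) = 3.7374 eV
KE_max = E_photon - φ = 3.7374 - 3.09 = 0.6474 eV

Since eV_s = KE_max:
V_s = KE_max/e = 0.6474 V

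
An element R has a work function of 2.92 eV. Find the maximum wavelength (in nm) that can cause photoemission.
424.60 nm

The threshold wavelength is when the photon energy equals the work function:
hc/λ₀ = φ

Solving for λ₀:
λ₀ = hc/φ = (6.626×10⁻³⁴ J·s)(3×10⁸ m/s) / (2.92 eV × 1.602×10⁻¹⁹ J/eV)
λ₀ = 424.60 nm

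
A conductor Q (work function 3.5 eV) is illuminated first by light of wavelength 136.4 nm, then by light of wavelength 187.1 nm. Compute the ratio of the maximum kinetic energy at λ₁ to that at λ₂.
1.7878

Using Einstein's equation: KE_max = hc/λ - φ

For λ₁ = 136.4 nm:
E₁ = hc/λ₁ = 9.0898 eV
KE₁ = E₁ - φ = 9.0898 - 3.5 = 5.5898 eV

For λ₂ = 187.1 nm:
E₂ = hc/λ₂ = 6.6266 eV
KE₂ = E₂ - φ = 6.6266 - 3.5 = 3.1266 eV

Ratio: KE₁/KE₂ = 5.5898/3.1266 = 1.7878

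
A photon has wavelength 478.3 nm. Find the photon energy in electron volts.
2.5922 eV

Using E = hf = hc/λ:

E = hc/λ = (6.626×10⁻³⁴ J·s)(3×10⁸ m/s) / (478.3×10⁻⁹ m)
E = 2.5922 eV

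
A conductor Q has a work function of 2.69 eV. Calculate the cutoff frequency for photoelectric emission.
6.5044e+14 Hz

The threshold frequency is when the photon energy equals the work function:
hf₀ = φ

Solving for f₀:
f₀ = φ/h = (2.69 eV × 1.602×10⁻¹⁹ J/eV) / (6.626×10⁻³⁴ J·s)
f₀ = 6.5044e+14 Hz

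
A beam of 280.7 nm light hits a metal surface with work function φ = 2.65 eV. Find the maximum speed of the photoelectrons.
7.8839e+05 m/s

First, find the maximum kinetic energy:
E_photon = hc/λ = 4.4170 eV
KE_max = E_photon - φ = 4.4170 - 2.65 = 1.7670 eV

Convert to Joules: KE_max = 1.7670 × 1.602×10⁻¹⁹ J = 2.8310e-19 J

Then use KE = ½mv² to find velocity:
v = √(2·KE/m) = √(2 × 2.8310e-19 J / 9.109e-31 kg)
v = 7.8839e+05 m/s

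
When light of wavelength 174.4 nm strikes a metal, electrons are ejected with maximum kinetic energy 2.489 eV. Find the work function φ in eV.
4.62 eV

From Einstein's photoelectric equation: KE_max = hf - φ = hc/λ - φ

Rearranging for φ:
φ = hc/λ - KE_max

Calculate photon energy:
E_photon = hc/λ = 7.1092 eV

Therefore:
φ = 7.1092 - 2.489 = 4.62 eV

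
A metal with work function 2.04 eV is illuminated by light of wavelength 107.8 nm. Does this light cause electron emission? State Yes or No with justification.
Yes

For photoemission, the photon energy must exceed the work function.

Photon energy: E = hc/λ = 11.5013 eV
Work function: φ = 2.04 eV

Since E_photon (11.5013 eV) > φ (2.04 eV), photoemission WILL occur.
The threshold wavelength is λ₀ = hc/φ = 607.8 nm.
Since 107.8 nm < 607.8 nm, the light has sufficient energy.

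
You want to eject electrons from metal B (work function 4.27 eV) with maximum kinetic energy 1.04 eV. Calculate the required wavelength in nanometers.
233.49 nm

From Einstein's equation: KE_max = hc/λ - φ

Rearranging for λ:
hc/λ = KE_max + φ
λ = hc/(KE_max + φ)

Required photon energy:
E_photon = KE_max + φ = 1.04 + 4.27 = 5.31 eV

Required wavelength:
λ = hc/E_photon = (6.626×10⁻³⁴)(3×10⁸) / (5.31 × 1.602×10⁻¹⁹)
λ = 233.49 nm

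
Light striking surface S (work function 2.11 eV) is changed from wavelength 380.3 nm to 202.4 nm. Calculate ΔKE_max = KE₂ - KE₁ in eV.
2.8655 eV

Using Einstein's equation: KE_max = hc/λ - φ

For λ₁ = 380.3 nm:
KE₁ = hc/λ₁ - φ = 3.2602 - 2.11 = 1.1502 eV

For λ₂ = 202.4 nm:
KE₂ = hc/λ₂ - φ = 6.1257 - 2.11 = 4.0157 eV

Change in KE:
ΔKE = KE₂ - KE₁ = 4.0157 - 1.1502 = 2.8655 eV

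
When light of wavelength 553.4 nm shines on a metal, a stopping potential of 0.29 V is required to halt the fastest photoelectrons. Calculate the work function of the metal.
1.95 eV

The stopping potential gives the maximum kinetic energy: KE_max = eV_s = 0.29 eV

From Einstein's photoelectric equation: KE_max = hc/λ - φ
Rearranging: φ = hc/λ - KE_max

Calculate photon energy:
E_photon = hc/λ = (6.626×10⁻³⁴ J·s)(3×10⁸ m/s) / (553.4×10⁻⁹ m) = 2.2404 eV

Therefore:
φ = 2.2404 - 0.29 = 1.95 eV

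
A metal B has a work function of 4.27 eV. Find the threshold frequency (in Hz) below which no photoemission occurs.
1.0325e+15 Hz

The threshold frequency is when the photon energy equals the work function:
hf₀ = φ

Solving for f₀:
f₀ = φ/h = (4.27 eV × 1.602×10⁻¹⁹ J/eV) / (6.626×10⁻³⁴ J·s)
f₀ = 1.0325e+15 Hz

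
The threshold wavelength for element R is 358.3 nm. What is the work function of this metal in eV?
3.46 eV

At the threshold wavelength, photon energy equals work function:
φ = hc/λ₀

Calculating:
φ = (6.626×10⁻³⁴ J·s)(3×10⁸ m/s) / (358.3×10⁻⁹ m)
φ = 3.46 eV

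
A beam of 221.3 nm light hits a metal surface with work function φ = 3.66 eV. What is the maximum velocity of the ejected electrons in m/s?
8.2663e+05 m/s

First, find the maximum kinetic energy:
E_photon = hc/λ = 5.6025 eV
KE_max = E_photon - φ = 5.6025 - 3.66 = 1.9425 eV

Convert to Joules: KE_max = 1.9425 × 1.602×10⁻¹⁹ J = 3.1123e-19 J

Then use KE = ½mv² to find velocity:
v = √(2·KE/m) = √(2 × 3.1123e-19 J / 9.109e-31 kg)
v = 8.2663e+05 m/s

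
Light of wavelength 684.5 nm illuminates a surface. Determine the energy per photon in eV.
1.8113 eV

Using E = hf = hc/λ:

E = hc/λ = (6.626×10⁻³⁴ J·s)(3×10⁸ m/s) / (684.5×10⁻⁹ m)
E = 1.8113 eV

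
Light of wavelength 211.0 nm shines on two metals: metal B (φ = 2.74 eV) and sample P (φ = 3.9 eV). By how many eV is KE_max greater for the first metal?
1.1600 eV

Using KE_max = hc/λ - φ for each metal:

Photon energy: E = hc/λ = 5.8760 eV

For metal B (φ₁ = 2.74 eV):
KE₁ = E - φ₁ = 5.8760 - 2.74 = 3.1360 eV

For sample P (φ₂ = 3.9 eV):
KE₂ = E - φ₂ = 5.8760 - 3.9 = 1.9760 eV

Difference:
ΔKE = KE₁ - KE₂ = 3.1360 - 1.9760 = 1.1600 eV

Note: The difference equals the difference in work functions: 3.9 - 2.74 = 1.16 eV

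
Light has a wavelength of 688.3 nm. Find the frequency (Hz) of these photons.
4.3555e+14 Hz

Using the wave equation: c = fλ

Solving for frequency:
f = c/λ = (3×10⁸ m/s) / (688.3×10⁻⁹ m)
f = 4.3555e+14 Hz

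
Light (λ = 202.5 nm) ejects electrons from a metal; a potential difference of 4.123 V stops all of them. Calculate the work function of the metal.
2.00 eV

The stopping potential gives the maximum kinetic energy: KE_max = eV_s = 4.123 eV

From Einstein's photoelectric equation: KE_max = hc/λ - φ
Rearranging: φ = hc/λ - KE_max

Calculate photon energy:
E_photon = hc/λ = (6.626×10⁻³⁴ J·s)(3×10⁸ m/s) / (202.5×10⁻⁹ m) = 6.1227 eV

Therefore:
φ = 6.1227 - 4.123 = 2.00 eV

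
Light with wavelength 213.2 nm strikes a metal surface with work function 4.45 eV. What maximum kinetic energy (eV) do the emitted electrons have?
1.3654 eV

Using Einstein's photoelectric equation: KE_max = hf - φ = hc/λ - φ

First, calculate the photon energy:
E_photon = hc/λ = (6.626×10⁻³⁴ J·s)(3×10⁸ m/s) / (213.2×10⁻⁹ m)
E_photon = 5.8154 eV

Then, the maximum kinetic energy:
KE_max = E_photon - φ = 5.8154 eV - 4.45 eV = 1.3654 eV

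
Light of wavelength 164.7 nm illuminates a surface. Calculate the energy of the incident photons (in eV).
7.5279 eV

Using E = hf = hc/λ:

E = hc/λ = (6.626×10⁻³⁴ J·s)(3×10⁸ m/s) / (164.7×10⁻⁹ m)
E = 7.5279 eV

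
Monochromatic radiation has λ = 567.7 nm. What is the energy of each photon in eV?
2.1840 eV

Using E = hf = hc/λ:

E = hc/λ = (6.626×10⁻³⁴ J·s)(3×10⁸ m/s) / (567.7×10⁻⁹ m)
E = 2.1840 eV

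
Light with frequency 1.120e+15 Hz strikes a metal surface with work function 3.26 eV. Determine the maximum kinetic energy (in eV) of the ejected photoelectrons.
1.3719 eV

Using Einstein's photoelectric equation: KE_max = hf - φ

First, calculate the photon energy:
E_photon = hf = (6.626×10⁻³⁴ J·s)(1.120e+15 Hz)
E_photon = 4.6319 eV

Then, the maximum kinetic energy:
KE_max = E_photon - φ = 4.6319 eV - 3.26 eV = 1.3719 eV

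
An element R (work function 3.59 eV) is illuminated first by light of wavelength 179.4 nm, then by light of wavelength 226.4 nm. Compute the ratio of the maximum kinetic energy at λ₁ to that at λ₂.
1.7606

Using Einstein's equation: KE_max = hc/λ - φ

For λ₁ = 179.4 nm:
E₁ = hc/λ₁ = 6.9110 eV
KE₁ = E₁ - φ = 6.9110 - 3.59 = 3.3210 eV

For λ₂ = 226.4 nm:
E₂ = hc/λ₂ = 5.4763 eV
KE₂ = E₂ - φ = 5.4763 - 3.59 = 1.8863 eV

Ratio: KE₁/KE₂ = 3.3210/1.8863 = 1.7606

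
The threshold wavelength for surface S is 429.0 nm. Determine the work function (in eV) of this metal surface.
2.89 eV

At the threshold wavelength, photon energy equals work function:
φ = hc/λ₀

Calculating:
φ = (6.626×10⁻³⁴ J·s)(3×10⁸ m/s) / (429.0×10⁻⁹ m)
φ = 2.89 eV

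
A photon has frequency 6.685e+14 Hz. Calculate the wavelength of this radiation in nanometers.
448.46 nm

Using the wave equation: c = fλ

Solving for wavelength:
λ = c/f = (3×10⁸ m/s) / (6.685e+14 Hz)
λ = 448.46 nm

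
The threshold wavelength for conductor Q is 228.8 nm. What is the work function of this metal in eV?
5.42 eV

At the threshold wavelength, photon energy equals work function:
φ = hc/λ₀

Calculating:
φ = (6.626×10⁻³⁴ J·s)(3×10⁸ m/s) / (228.8×10⁻⁹ m)
φ = 5.42 eV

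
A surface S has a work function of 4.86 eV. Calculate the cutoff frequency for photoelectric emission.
1.1751e+15 Hz

The threshold frequency is when the photon energy equals the work function:
hf₀ = φ

Solving for f₀:
f₀ = φ/h = (4.86 eV × 1.602×10⁻¹⁹ J/eV) / (6.626×10⁻³⁴ J·s)
f₀ = 1.1751e+15 Hz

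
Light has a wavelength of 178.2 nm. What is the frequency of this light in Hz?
1.6823e+15 Hz

Using the wave equation: c = fλ

Solving for frequency:
f = c/λ = (3×10⁸ m/s) / (178.2×10⁻⁹ m)
f = 1.6823e+15 Hz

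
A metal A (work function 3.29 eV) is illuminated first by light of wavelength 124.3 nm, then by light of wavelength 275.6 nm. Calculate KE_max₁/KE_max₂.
5.5304

Using Einstein's equation: KE_max = hc/λ - φ

For λ₁ = 124.3 nm:
E₁ = hc/λ₁ = 9.9746 eV
KE₁ = E₁ - φ = 9.9746 - 3.29 = 6.6846 eV

For λ₂ = 275.6 nm:
E₂ = hc/λ₂ = 4.4987 eV
KE₂ = E₂ - φ = 4.4987 - 3.29 = 1.2087 eV

Ratio: KE₁/KE₂ = 6.6846/1.2087 = 5.5304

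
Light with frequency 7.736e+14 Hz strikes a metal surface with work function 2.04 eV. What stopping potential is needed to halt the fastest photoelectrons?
1.1594 V

The stopping potential V_s satisfies: eV_s = KE_max

First, find KE_max using Einstein's equation:
E_photon = hf = (6.626×10⁻³⁴ J·s)(7.736e+14 Hz) = 3.1994 eV
KE_max = E_photon - φ = 3.1994 - 2.04 = 1.1594 eV

Since eV_s = KE_max:
V_s = KE_max/e = 1.1594 V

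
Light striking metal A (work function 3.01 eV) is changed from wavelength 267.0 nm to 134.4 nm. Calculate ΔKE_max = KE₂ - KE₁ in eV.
4.5814 eV

Using Einstein's equation: KE_max = hc/λ - φ

For λ₁ = 267.0 nm:
KE₁ = hc/λ₁ - φ = 4.6436 - 3.01 = 1.6336 eV

For λ₂ = 134.4 nm:
KE₂ = hc/λ₂ - φ = 9.2250 - 3.01 = 6.2150 eV

Change in KE:
ΔKE = KE₂ - KE₁ = 6.2150 - 1.6336 = 4.5814 eV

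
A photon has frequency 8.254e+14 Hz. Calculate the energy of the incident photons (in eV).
3.4136 eV

Using E = hf:

E = hf = (6.626×10⁻³⁴ J·s)(8.254e+14 Hz)
E = 3.4136 eV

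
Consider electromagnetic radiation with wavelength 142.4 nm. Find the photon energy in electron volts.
8.7068 eV

Using E = hf = hc/λ:

E = hc/λ = (6.626×10⁻³⁴ J·s)(3×10⁸ m/s) / (142.4×10⁻⁹ m)
E = 8.7068 eV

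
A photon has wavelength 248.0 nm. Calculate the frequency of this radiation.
1.2088e+15 Hz

Using the wave equation: c = fλ

Solving for frequency:
f = c/λ = (3×10⁸ m/s) / (248.0×10⁻⁹ m)
f = 1.2088e+15 Hz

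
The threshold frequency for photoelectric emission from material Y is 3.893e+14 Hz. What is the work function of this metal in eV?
1.61 eV

At the threshold frequency, photon energy equals work function:
φ = hf₀

Calculating:
φ = (6.626×10⁻³⁴ J·s)(3.893e+14 Hz)
φ = 1.61 eV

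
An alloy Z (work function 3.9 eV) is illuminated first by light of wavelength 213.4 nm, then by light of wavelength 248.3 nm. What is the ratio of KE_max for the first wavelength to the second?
1.7469

Using Einstein's equation: KE_max = hc/λ - φ

For λ₁ = 213.4 nm:
E₁ = hc/λ₁ = 5.8099 eV
KE₁ = E₁ - φ = 5.8099 - 3.9 = 1.9099 eV

For λ₂ = 248.3 nm:
E₂ = hc/λ₂ = 4.9933 eV
KE₂ = E₂ - φ = 4.9933 - 3.9 = 1.0933 eV

Ratio: KE₁/KE₂ = 1.9099/1.0933 = 1.7469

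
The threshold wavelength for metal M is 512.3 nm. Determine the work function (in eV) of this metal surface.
2.42 eV

At the threshold wavelength, photon energy equals work function:
φ = hc/λ₀

Calculating:
φ = (6.626×10⁻³⁴ J·s)(3×10⁸ m/s) / (512.3×10⁻⁹ m)
φ = 2.42 eV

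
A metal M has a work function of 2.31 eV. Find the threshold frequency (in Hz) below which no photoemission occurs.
5.5856e+14 Hz

The threshold frequency is when the photon energy equals the work function:
hf₀ = φ

Solving for f₀:
f₀ = φ/h = (2.31 eV × 1.602×10⁻¹⁹ J/eV) / (6.626×10⁻³⁴ J·s)
f₀ = 5.5856e+14 Hz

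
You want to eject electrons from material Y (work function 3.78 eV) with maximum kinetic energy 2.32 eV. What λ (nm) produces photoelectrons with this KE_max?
203.25 nm

From Einstein's equation: KE_max = hc/λ - φ

Rearranging for λ:
hc/λ = KE_max + φ
λ = hc/(KE_max + φ)

Required photon energy:
E_photon = KE_max + φ = 2.32 + 3.78 = 6.10 eV

Required wavelength:
λ = hc/E_photon = (6.626×10⁻³⁴)(3×10⁸) / (6.10 × 1.602×10⁻¹⁹)
λ = 203.25 nm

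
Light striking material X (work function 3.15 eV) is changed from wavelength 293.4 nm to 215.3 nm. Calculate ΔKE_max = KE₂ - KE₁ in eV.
1.5329 eV

Using Einstein's equation: KE_max = hc/λ - φ

For λ₁ = 293.4 nm:
KE₁ = hc/λ₁ - φ = 4.2258 - 3.15 = 1.0758 eV

For λ₂ = 215.3 nm:
KE₂ = hc/λ₂ - φ = 5.7587 - 3.15 = 2.6087 eV

Change in KE:
ΔKE = KE₂ - KE₁ = 2.6087 - 1.0758 = 1.5329 eV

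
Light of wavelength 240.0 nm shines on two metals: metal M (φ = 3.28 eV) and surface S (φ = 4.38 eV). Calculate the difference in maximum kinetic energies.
1.1000 eV

Using KE_max = hc/λ - φ for each metal:

Photon energy: E = hc/λ = 5.1660 eV

For metal M (φ₁ = 3.28 eV):
KE₁ = E - φ₁ = 5.1660 - 3.28 = 1.8860 eV

For surface S (φ₂ = 4.38 eV):
KE₂ = E - φ₂ = 5.1660 - 4.38 = 0.7860 eV

Difference:
ΔKE = KE₁ - KE₂ = 1.8860 - 0.7860 = 1.1000 eV

Note: The difference equals the difference in work functions: 4.38 - 3.28 = 1.10 eV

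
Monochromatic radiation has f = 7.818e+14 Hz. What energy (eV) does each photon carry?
3.2333 eV

Using E = hf:

E = hf = (6.626×10⁻³⁴ J·s)(7.818e+14 Hz)
E = 3.2333 eV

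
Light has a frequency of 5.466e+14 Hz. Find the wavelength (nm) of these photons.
548.47 nm

Using the wave equation: c = fλ

Solving for wavelength:
λ = c/f = (3×10⁸ m/s) / (5.466e+14 Hz)
λ = 548.47 nm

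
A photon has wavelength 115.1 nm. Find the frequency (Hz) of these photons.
2.6046e+15 Hz

Using the wave equation: c = fλ

Solving for frequency:
f = c/λ = (3×10⁸ m/s) / (115.1×10⁻⁹ m)
f = 2.6046e+15 Hz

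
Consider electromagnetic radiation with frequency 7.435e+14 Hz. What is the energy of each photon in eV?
3.0749 eV

Using E = hf:

E = hf = (6.626×10⁻³⁴ J·s)(7.435e+14 Hz)
E = 3.0749 eV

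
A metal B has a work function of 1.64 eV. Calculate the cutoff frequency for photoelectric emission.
3.9655e+14 Hz

The threshold frequency is when the photon energy equals the work function:
hf₀ = φ

Solving for f₀:
f₀ = φ/h = (1.64 eV × 1.602×10⁻¹⁹ J/eV) / (6.626×10⁻³⁴ J·s)
f₀ = 3.9655e+14 Hz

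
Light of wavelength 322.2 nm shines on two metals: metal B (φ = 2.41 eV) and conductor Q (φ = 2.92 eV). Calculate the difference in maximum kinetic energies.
0.5100 eV

Using KE_max = hc/λ - φ for each metal:

Photon energy: E = hc/λ = 3.8481 eV

For metal B (φ₁ = 2.41 eV):
KE₁ = E - φ₁ = 3.8481 - 2.41 = 1.4381 eV

For conductor Q (φ₂ = 2.92 eV):
KE₂ = E - φ₂ = 3.8481 - 2.92 = 0.9281 eV

Difference:
ΔKE = KE₁ - KE₂ = 1.4381 - 0.9281 = 0.5100 eV

Note: The difference equals the difference in work functions: 2.92 - 2.41 = 0.51 eV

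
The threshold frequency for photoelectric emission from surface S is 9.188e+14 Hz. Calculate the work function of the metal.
3.80 eV

At the threshold frequency, photon energy equals work function:
φ = hf₀

Calculating:
φ = (6.626×10⁻³⁴ J·s)(9.188e+14 Hz)
φ = 3.80 eV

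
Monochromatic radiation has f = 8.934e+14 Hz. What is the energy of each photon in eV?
3.6948 eV

Using E = hf:

E = hf = (6.626×10⁻³⁴ J·s)(8.934e+14 Hz)
E = 3.6948 eV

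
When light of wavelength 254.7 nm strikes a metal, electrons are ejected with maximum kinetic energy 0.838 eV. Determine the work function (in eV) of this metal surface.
4.03 eV

From Einstein's photoelectric equation: KE_max = hf - φ = hc/λ - φ

Rearranging for φ:
φ = hc/λ - KE_max

Calculate photon energy:
E_photon = hc/λ = 4.8679 eV

Therefore:
φ = 4.8679 - 0.838 = 4.03 eV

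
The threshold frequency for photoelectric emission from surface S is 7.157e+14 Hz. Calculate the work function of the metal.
2.96 eV

At the threshold frequency, photon energy equals work function:
φ = hf₀

Calculating:
φ = (6.626×10⁻³⁴ J·s)(7.157e+14 Hz)
φ = 2.96 eV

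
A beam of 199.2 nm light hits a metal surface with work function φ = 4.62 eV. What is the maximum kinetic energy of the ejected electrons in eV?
1.6041 eV

Using Einstein's photoelectric equation: KE_max = hf - φ = hc/λ - φ

First, calculate the photon energy:
E_photon = hc/λ = (6.626×10⁻³⁴ J·s)(3×10⁸ m/s) / (199.2×10⁻⁹ m)
E_photon = 6.2241 eV

Then, the maximum kinetic energy:
KE_max = E_photon - φ = 6.2241 eV - 4.62 eV = 1.6041 eV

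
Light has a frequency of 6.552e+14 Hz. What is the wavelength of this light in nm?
457.56 nm

Using the wave equation: c = fλ

Solving for wavelength:
λ = c/f = (3×10⁸ m/s) / (6.552e+14 Hz)
λ = 457.56 nm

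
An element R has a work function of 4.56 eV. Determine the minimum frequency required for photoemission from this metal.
1.1026e+15 Hz

The threshold frequency is when the photon energy equals the work function:
hf₀ = φ

Solving for f₀:
f₀ = φ/h = (4.56 eV × 1.602×10⁻¹⁹ J/eV) / (6.626×10⁻³⁴ J·s)
f₀ = 1.1026e+15 Hz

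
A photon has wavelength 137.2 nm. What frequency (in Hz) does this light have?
2.1851e+15 Hz

Using the wave equation: c = fλ

Solving for frequency:
f = c/λ = (3×10⁸ m/s) / (137.2×10⁻⁹ m)
f = 2.1851e+15 Hz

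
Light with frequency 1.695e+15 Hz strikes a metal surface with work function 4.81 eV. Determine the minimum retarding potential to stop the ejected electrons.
2.2000 V

The stopping potential V_s satisfies: eV_s = KE_max

First, find KE_max using Einstein's equation:
E_photon = hf = (6.626×10⁻³⁴ J·s)(1.695e+15 Hz) = 7.0100 eV
KE_max = E_photon - φ = 7.0100 - 4.81 = 2.2000 eV

Since eV_s = KE_max:
V_s = KE_max/e = 2.2000 V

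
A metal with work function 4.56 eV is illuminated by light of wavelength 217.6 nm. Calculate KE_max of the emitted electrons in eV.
1.1378 eV

Using Einstein's photoelectric equation: KE_max = hf - φ = hc/λ - φ

First, calculate the photon energy:
E_photon = hc/λ = (6.626×10⁻³⁴ J·s)(3×10⁸ m/s) / (217.6×10⁻⁹ m)
E_photon = 5.6978 eV

Then, the maximum kinetic energy:
KE_max = E_photon - φ = 5.6978 eV - 4.56 eV = 1.1378 eV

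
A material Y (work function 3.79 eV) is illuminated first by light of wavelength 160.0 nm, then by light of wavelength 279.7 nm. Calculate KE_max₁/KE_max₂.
6.1594

Using Einstein's equation: KE_max = hc/λ - φ

For λ₁ = 160.0 nm:
E₁ = hc/λ₁ = 7.7490 eV
KE₁ = E₁ - φ = 7.7490 - 3.79 = 3.9590 eV

For λ₂ = 279.7 nm:
E₂ = hc/λ₂ = 4.4328 eV
KE₂ = E₂ - φ = 4.4328 - 3.79 = 0.6428 eV

Ratio: KE₁/KE₂ = 3.9590/0.6428 = 6.1594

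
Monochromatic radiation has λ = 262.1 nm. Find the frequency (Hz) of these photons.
1.1438e+15 Hz

Using the wave equation: c = fλ

Solving for frequency:
f = c/λ = (3×10⁸ m/s) / (262.1×10⁻⁹ m)
f = 1.1438e+15 Hz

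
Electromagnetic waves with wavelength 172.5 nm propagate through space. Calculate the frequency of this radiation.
1.7379e+15 Hz

Using the wave equation: c = fλ

Solving for frequency:
f = c/λ = (3×10⁸ m/s) / (172.5×10⁻⁹ m)
f = 1.7379e+15 Hz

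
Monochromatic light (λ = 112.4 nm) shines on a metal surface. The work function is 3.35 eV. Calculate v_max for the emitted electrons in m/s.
1.6437e+06 m/s

First, find the maximum kinetic energy:
E_photon = hc/λ = 11.0306 eV
KE_max = E_photon - φ = 11.0306 - 3.35 = 7.6806 eV

Convert to Joules: KE_max = 7.6806 × 1.602×10⁻¹⁹ J = 1.2306e-18 J

Then use KE = ½mv² to find velocity:
v = √(2·KE/m) = √(2 × 1.2306e-18 J / 9.109e-31 kg)
v = 1.6437e+06 m/s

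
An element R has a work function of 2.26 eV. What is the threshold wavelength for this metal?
548.60 nm

The threshold wavelength is when the photon energy equals the work function:
hc/λ₀ = φ

Solving for λ₀:
λ₀ = hc/φ = (6.626×10⁻³⁴ J·s)(3×10⁸ m/s) / (2.26 eV × 1.602×10⁻¹⁹ J/eV)
λ₀ = 548.60 nm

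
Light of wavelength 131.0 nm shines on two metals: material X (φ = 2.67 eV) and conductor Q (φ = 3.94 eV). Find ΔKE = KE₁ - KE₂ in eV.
1.2700 eV

Using KE_max = hc/λ - φ for each metal:

Photon energy: E = hc/λ = 9.4644 eV

For material X (φ₁ = 2.67 eV):
KE₁ = E - φ₁ = 9.4644 - 2.67 = 6.7944 eV

For conductor Q (φ₂ = 3.94 eV):
KE₂ = E - φ₂ = 9.4644 - 3.94 = 5.5244 eV

Difference:
ΔKE = KE₁ - KE₂ = 6.7944 - 5.5244 = 1.2700 eV

Note: The difference equals the difference in work functions: 3.94 - 2.67 = 1.27 eV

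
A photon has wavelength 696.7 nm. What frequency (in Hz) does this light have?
4.3030e+14 Hz

Using the wave equation: c = fλ

Solving for frequency:
f = c/λ = (3×10⁸ m/s) / (696.7×10⁻⁹ m)
f = 4.3030e+14 Hz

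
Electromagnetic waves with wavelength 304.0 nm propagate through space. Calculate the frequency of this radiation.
9.8616e+14 Hz

Using the wave equation: c = fλ

Solving for frequency:
f = c/λ = (3×10⁸ m/s) / (304.0×10⁻⁹ m)
f = 9.8616e+14 Hz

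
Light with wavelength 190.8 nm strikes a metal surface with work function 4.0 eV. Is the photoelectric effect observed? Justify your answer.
Yes

For photoemission, the photon energy must exceed the work function.

Photon energy: E = hc/λ = 6.4981 eV
Work function: φ = 4.0 eV

Since E_photon (6.4981 eV) > φ (4.0 eV), photoemission WILL occur.
The threshold wavelength is λ₀ = hc/φ = 310.0 nm.
Since 190.8 nm < 310.0 nm, the light has sufficient energy.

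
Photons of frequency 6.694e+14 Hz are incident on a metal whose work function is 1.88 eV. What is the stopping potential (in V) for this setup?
0.8884 V

The stopping potential V_s satisfies: eV_s = KE_max

First, find KE_max using Einstein's equation:
E_photon = hf = (6.626×10⁻³⁴ J·s)(6.694e+14 Hz) = 2.7684 eV
KE_max = E_photon - φ = 2.7684 - 1.88 = 0.8884 eV

Since eV_s = KE_max:
V_s = KE_max/e = 0.8884 V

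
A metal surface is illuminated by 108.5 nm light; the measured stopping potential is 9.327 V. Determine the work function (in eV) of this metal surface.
2.10 eV

The stopping potential gives the maximum kinetic energy: KE_max = eV_s = 9.327 eV

From Einstein's photoelectric equation: KE_max = hc/λ - φ
Rearranging: φ = hc/λ - KE_max

Calculate photon energy:
E_photon = hc/λ = (6.626×10⁻³⁴ J·s)(3×10⁸ m/s) / (108.5×10⁻⁹ m) = 11.4271 eV

Therefore:
φ = 11.4271 - 9.327 = 2.10 eV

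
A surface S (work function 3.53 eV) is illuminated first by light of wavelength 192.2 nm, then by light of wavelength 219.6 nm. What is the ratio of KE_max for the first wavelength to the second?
1.3804

Using Einstein's equation: KE_max = hc/λ - φ

For λ₁ = 192.2 nm:
E₁ = hc/λ₁ = 6.4508 eV
KE₁ = E₁ - φ = 6.4508 - 3.53 = 2.9208 eV

For λ₂ = 219.6 nm:
E₂ = hc/λ₂ = 5.6459 eV
KE₂ = E₂ - φ = 5.6459 - 3.53 = 2.1159 eV

Ratio: KE₁/KE₂ = 2.9208/2.1159 = 1.3804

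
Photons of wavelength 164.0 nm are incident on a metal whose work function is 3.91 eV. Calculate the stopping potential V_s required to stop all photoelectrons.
3.6500 V

The stopping potential V_s satisfies: eV_s = KE_max

First, find KE_max using Einstein's equation:
E_photon = hc/λ = 7.5600 eV
KE_max = E_photon - φ = 7.5600 - 3.91 = 3.6500 eV

Since eV_s = KE_max:
V_s = KE_max/e = 3.6500 V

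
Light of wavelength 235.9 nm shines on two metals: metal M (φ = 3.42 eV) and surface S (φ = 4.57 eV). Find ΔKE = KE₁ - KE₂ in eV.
1.1500 eV

Using KE_max = hc/λ - φ for each metal:

Photon energy: E = hc/λ = 5.2558 eV

For metal M (φ₁ = 3.42 eV):
KE₁ = E - φ₁ = 5.2558 - 3.42 = 1.8358 eV

For surface S (φ₂ = 4.57 eV):
KE₂ = E - φ₂ = 5.2558 - 4.57 = 0.6858 eV

Difference:
ΔKE = KE₁ - KE₂ = 1.8358 - 0.6858 = 1.1500 eV

Note: The difference equals the difference in work functions: 4.57 - 3.42 = 1.15 eV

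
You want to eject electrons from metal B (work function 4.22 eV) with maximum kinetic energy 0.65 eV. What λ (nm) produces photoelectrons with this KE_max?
254.59 nm

From Einstein's equation: KE_max = hc/λ - φ

Rearranging for λ:
hc/λ = KE_max + φ
λ = hc/(KE_max + φ)

Required photon energy:
E_photon = KE_max + φ = 0.65 + 4.22 = 4.87 eV

Required wavelength:
λ = hc/E_photon = (6.626×10⁻³⁴)(3×10⁸) / (4.87 × 1.602×10⁻¹⁹)
λ = 254.59 nm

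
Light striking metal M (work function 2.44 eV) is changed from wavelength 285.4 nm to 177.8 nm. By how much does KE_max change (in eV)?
2.6290 eV

Using Einstein's equation: KE_max = hc/λ - φ

For λ₁ = 285.4 nm:
KE₁ = hc/λ₁ - φ = 4.3442 - 2.44 = 1.9042 eV

For λ₂ = 177.8 nm:
KE₂ = hc/λ₂ - φ = 6.9732 - 2.44 = 4.5332 eV

Change in KE:
ΔKE = KE₂ - KE₁ = 4.5332 - 1.9042 = 2.6290 eV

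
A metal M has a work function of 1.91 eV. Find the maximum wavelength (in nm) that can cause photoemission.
649.13 nm

The threshold wavelength is when the photon energy equals the work function:
hc/λ₀ = φ

Solving for λ₀:
λ₀ = hc/φ = (6.626×10⁻³⁴ J·s)(3×10⁸ m/s) / (1.91 eV × 1.602×10⁻¹⁹ J/eV)
λ₀ = 649.13 nm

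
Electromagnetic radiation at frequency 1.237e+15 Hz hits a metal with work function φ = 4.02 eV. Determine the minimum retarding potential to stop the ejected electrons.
1.0958 V

The stopping potential V_s satisfies: eV_s = KE_max

First, find KE_max using Einstein's equation:
E_photon = hf = (6.626×10⁻³⁴ J·s)(1.237e+15 Hz) = 5.1158 eV
KE_max = E_photon - φ = 5.1158 - 4.02 = 1.0958 eV

Since eV_s = KE_max:
V_s = KE_max/e = 1.0958 V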